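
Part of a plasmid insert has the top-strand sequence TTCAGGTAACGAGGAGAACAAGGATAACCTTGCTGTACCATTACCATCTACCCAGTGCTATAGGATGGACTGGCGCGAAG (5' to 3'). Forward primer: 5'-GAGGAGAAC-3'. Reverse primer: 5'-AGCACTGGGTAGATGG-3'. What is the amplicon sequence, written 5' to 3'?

5'-GAGGAGAACAAGGATAACCTTGCTGTACCATTACCATCTACCCAGTGCT-3'

The forward primer matches the template at positions 11–19.
The reverse primer's reverse complement is CCATCTACCCAGTGCT, which matches the template at positions 44–59.
The product is the template from position 11 through 59 (49 bp).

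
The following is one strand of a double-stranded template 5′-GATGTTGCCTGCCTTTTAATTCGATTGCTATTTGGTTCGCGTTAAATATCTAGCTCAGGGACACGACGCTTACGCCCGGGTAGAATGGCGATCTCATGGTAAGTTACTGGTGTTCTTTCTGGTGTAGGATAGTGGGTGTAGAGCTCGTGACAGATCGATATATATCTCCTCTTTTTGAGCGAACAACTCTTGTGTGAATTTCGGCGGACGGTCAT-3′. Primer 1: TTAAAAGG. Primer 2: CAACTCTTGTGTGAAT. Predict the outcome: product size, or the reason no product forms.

No product — the primers' 3' ends point away from each other.

Primer 1 (TTAAAAGG) has reverse complement CCTTTTAA, which matches the top strand at positions 12–19; primer 1 anneals to the top strand there with its 3' end pointing upstream toward position 12.
Primer 2 (CAACTCTTGTGTGAAT) matches the top strand directly at positions 184–199; it anneals to the bottom strand with its 3' end pointing downstream toward position 199.
The 3' ends diverge (primer 1 extends toward position 1, primer 2 toward position 215), so the primers never converge on a shared product.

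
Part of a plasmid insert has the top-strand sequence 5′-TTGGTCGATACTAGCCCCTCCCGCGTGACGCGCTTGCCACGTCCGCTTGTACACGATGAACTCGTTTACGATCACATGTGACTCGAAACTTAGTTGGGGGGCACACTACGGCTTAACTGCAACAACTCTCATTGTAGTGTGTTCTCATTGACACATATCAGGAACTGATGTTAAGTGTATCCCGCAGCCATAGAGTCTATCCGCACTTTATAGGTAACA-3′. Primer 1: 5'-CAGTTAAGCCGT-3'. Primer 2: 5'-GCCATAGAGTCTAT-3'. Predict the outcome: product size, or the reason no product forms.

Primer 1 (CAGTTAAGCCGT) has reverse complement ACGGCTTAACTG, which matches the top strand at positions 108–119; primer 1 anneals to the top strand there with its 3' end pointing upstream toward position 108.
Primer 2 (GCCATAGAGTCTAT) matches the top strand directly at positions 187–200; it anneals to the bottom strand with its 3' end pointing downstream toward position 200.
The 3' ends diverge (primer 1 extends toward position 1, primer 2 toward position 219), so the primers never converge on a shared product.

No product — the primers' 3' ends point away from each other.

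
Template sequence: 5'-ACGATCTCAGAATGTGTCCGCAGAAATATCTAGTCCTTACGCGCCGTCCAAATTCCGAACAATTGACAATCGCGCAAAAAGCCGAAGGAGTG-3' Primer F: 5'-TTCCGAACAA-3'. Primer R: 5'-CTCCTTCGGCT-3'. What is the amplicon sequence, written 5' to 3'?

5'-TTCCGAACAATTGACAATCGCGCAAAAAGCCGAAGGAG-3'

Scanning the template, TTCCGAACAA occurs at positions 53–62; this primer anneals to the bottom strand there with its 3' end pointing downstream.
Reverse complement of the reverse primer: AGCCGAAGGAG. This occurs on the top strand at positions 80–90.
The product is the template from position 53 through 90 (38 bp).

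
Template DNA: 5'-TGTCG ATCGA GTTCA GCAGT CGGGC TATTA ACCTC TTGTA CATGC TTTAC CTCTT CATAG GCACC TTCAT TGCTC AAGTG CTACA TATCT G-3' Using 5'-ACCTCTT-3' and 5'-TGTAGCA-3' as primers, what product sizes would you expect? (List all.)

55 bp, 37 bp

The forward primer ACCTCTT matches the top strand at positions 31–37, 49–55.
The reverse primer's reverse complement is TGCTACA, matching at positions 79–85.
Each forward site pairs with the reverse site to give a product ending at position 85: sizes 55, 37 bp.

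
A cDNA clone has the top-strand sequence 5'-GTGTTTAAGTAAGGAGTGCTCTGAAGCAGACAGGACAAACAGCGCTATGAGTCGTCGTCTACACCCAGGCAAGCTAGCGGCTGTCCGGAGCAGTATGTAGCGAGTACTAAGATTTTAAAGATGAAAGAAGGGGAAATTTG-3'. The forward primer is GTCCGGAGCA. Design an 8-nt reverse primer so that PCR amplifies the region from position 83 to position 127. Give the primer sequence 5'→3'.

5'-CTTTCATC-3'

The product's 3' end on the top strand is position 127.
The reverse primer anneals to the top strand over positions 120–127, i.e. to GATGAAAG.
Its sequence written 5'→3' is the reverse complement: CTTTCATC.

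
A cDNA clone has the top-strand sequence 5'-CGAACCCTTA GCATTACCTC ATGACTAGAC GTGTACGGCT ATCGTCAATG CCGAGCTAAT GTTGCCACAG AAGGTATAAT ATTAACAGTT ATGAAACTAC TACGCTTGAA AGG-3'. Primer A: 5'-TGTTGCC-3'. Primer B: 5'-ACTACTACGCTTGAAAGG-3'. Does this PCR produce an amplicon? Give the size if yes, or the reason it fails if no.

Primer A (TGTTGCC) matches the top strand at positions 60–66 (3' end points downstream).
Primer B (ACTACTACGCTTGAAAGG) also matches the top strand directly, at positions 96–113 — its reverse complement CCTTTCAAGCGTAGTAGT is not present.
Both primers anneal to the bottom strand with 3' ends pointing the same way, so neither can prime synthesis back toward the other.

No product — both primers anneal to the same strand and extend in the same direction.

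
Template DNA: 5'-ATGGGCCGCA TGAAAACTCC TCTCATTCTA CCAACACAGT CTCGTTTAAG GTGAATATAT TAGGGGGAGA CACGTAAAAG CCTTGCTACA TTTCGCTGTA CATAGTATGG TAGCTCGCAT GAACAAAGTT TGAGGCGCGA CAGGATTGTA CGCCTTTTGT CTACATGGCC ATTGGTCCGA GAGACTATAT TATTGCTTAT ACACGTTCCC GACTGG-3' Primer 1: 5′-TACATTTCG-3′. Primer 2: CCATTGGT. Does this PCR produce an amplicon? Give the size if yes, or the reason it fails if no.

No product — both primers anneal to the same strand and extend in the same direction.

Primer 1 (TACATTTCG) matches the top strand at positions 87–95 (3' end points downstream).
Primer 2 (CCATTGGT) also matches the top strand directly, at positions 169–176 — its reverse complement ACCAATGG is not present.
Both primers anneal to the bottom strand with 3' ends pointing the same way, so neither can prime synthesis back toward the other.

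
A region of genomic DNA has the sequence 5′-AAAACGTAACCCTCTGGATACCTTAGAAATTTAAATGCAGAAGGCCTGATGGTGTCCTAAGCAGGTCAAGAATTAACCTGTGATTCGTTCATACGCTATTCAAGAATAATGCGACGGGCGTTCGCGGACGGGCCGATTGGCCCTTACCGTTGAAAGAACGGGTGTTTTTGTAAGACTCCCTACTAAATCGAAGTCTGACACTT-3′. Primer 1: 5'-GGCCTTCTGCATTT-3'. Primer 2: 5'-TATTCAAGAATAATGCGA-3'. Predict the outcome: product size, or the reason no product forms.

No product — the primers' 3' ends point away from each other.

Primer 1 (GGCCTTCTGCATTT) has reverse complement AAATGCAGAAGGCC, which matches the top strand at positions 33–46; primer 1 anneals to the top strand there with its 3' end pointing upstream toward position 33.
Primer 2 (TATTCAAGAATAATGCGA) matches the top strand directly at positions 97–114; it anneals to the bottom strand with its 3' end pointing downstream toward position 114.
The 3' ends diverge (primer 1 extends toward position 1, primer 2 toward position 203), so the primers never converge on a shared product.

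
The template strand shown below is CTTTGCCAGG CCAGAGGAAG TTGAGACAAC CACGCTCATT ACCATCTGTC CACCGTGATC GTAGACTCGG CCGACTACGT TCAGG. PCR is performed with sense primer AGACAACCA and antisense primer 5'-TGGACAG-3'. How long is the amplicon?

The forward primer matches the template at positions 24–32.
The reverse primer's reverse complement is CTGTCCA, which matches the template at positions 46–52.
The product runs from position 24 to position 52, so its length is 52 − 24 + 1 = 29 bp.

29 bp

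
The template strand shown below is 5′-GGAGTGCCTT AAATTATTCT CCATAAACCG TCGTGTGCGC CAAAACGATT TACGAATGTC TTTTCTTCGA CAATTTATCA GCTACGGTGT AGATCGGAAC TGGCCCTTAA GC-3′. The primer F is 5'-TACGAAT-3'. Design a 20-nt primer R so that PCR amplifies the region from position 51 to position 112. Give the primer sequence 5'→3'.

5'-GCTTAAGGGCCAGTTCCGAT-3'

The product's 3' end on the top strand is position 112.
The reverse primer anneals to the top strand over positions 93–112, i.e. to ATCGGAACTGGCCCTTAAGC.
Its sequence written 5'→3' is the reverse complement: GCTTAAGGGCCAGTTCCGAT.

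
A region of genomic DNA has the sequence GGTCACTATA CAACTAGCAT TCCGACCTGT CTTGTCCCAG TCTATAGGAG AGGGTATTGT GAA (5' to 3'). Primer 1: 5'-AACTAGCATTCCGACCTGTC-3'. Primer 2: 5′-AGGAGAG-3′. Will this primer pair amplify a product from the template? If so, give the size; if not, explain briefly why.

No product — both primers anneal to the same strand and extend in the same direction.

Primer 1 (AACTAGCATTCCGACCTGTC) matches the top strand at positions 12–31 (3' end points downstream).
Primer 2 (AGGAGAG) also matches the top strand directly, at positions 46–52 — its reverse complement CTCTCCT is not present.
Both primers anneal to the bottom strand with 3' ends pointing the same way, so neither can prime synthesis back toward the other.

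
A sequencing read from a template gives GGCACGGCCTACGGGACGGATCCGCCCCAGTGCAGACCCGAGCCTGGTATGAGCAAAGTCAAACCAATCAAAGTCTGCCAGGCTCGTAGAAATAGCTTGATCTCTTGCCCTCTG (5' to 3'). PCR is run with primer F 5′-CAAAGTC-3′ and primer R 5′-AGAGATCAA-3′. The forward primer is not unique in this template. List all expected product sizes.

52 bp, 37 bp

The forward primer CAAAGTC matches the top strand at positions 54–60, 69–75.
The reverse primer's reverse complement is TTGATCTCT, matching at positions 97–105.
Each forward site pairs with the reverse site to give a product ending at position 105: sizes 52, 37 bp.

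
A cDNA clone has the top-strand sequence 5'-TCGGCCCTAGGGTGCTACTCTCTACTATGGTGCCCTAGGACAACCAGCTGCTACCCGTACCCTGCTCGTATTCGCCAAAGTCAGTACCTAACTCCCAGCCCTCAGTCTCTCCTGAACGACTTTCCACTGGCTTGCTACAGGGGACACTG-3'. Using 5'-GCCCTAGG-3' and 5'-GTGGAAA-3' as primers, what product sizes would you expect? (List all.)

124 bp, 96 bp

The forward primer GCCCTAGG matches the top strand at positions 4–11, 32–39.
The reverse primer's reverse complement is TTTCCAC, matching at positions 121–127.
Each forward site pairs with the reverse site to give a product ending at position 127: sizes 124, 96 bp.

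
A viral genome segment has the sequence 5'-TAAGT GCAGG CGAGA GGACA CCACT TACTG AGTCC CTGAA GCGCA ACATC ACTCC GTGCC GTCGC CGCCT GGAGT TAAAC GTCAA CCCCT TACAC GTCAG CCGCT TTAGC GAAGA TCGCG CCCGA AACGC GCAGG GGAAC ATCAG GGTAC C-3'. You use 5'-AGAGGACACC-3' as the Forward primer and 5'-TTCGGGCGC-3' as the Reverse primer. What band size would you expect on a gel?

The forward primer matches the template at positions 13–22.
Taking the reverse complement of TTCGGGCGC gives GCGCCCGAA, found at positions 118–126 on the template; the primer anneals here to the top strand with its 3' end pointing upstream.
The product runs from position 13 to position 126, so its length is 126 − 13 + 1 = 114 bp.

114 bp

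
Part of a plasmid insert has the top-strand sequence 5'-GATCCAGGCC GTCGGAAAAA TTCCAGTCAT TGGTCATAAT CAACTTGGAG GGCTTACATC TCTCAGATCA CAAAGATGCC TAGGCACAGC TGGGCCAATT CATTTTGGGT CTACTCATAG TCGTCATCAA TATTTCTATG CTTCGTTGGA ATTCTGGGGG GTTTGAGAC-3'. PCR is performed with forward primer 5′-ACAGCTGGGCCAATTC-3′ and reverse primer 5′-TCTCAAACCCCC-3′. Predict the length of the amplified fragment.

The forward primer matches the template at positions 86–101.
The reverse primer's reverse complement is GGGGGTTTGAGA, which matches the template at positions 157–168.
The product runs from position 86 to position 168, so its length is 168 − 86 + 1 = 83 bp.

83 bp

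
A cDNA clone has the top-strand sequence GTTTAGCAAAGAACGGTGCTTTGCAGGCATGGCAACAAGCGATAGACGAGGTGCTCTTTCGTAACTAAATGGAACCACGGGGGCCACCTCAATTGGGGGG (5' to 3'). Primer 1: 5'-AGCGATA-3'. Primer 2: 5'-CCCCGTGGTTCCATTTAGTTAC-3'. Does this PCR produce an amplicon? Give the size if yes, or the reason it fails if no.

Primer 1 (AGCGATA) matches the top strand at positions 38–44; it acts as a forward primer.
Primer 2's reverse complement is GTAACTAAATGGAACCACGGGG, matching the top strand at positions 61–82; it acts as a reverse primer.
The 3' ends face each other across positions 38–82, giving a 45 bp product.

Yes — a 45 bp product.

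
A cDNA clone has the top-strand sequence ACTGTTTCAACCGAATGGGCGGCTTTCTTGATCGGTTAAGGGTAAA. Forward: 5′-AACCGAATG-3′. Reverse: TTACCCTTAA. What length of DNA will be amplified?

37 bp

Scanning the template, AACCGAATG occurs at positions 9–17; this primer anneals to the bottom strand there with its 3' end pointing downstream.
The reverse primer's reverse complement is TTAAGGGTAA, which matches the template at positions 36–45.
The product runs from position 9 to position 45, so its length is 45 − 9 + 1 = 37 bp.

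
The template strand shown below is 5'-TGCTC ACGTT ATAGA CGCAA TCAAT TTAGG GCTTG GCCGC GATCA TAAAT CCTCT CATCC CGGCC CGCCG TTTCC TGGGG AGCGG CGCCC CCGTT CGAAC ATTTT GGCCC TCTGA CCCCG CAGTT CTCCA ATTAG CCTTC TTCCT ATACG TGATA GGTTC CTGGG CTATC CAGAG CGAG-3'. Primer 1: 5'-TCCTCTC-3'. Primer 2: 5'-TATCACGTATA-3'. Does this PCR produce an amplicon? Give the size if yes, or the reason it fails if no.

Yes — a 106 bp product.

Primer 1 (TCCTCTC) matches the top strand at positions 50–56; it acts as a forward primer.
Primer 2's reverse complement is TATACGTGATA, matching the top strand at positions 145–155; it acts as a reverse primer.
The 3' ends face each other across positions 50–155, giving a 106 bp product.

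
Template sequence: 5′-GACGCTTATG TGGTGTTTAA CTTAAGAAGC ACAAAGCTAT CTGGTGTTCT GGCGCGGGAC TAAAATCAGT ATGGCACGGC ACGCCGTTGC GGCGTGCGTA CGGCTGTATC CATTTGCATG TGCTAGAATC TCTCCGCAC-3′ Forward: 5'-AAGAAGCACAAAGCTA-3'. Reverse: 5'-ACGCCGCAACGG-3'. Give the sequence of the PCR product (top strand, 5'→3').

Forward primer AAGAAGCACAAAGCTA is found on the top strand at positions 24–39.
The reverse primer's reverse complement is CCGTTGCGGCGT, which matches the template at positions 84–95.
The product is the template from position 24 through 95 (72 bp).

5'-AAGAAGCACAAAGCTATCTGGTGTTCTGGCGCGGGACTAAAATCAGTATGGCACGGCACGCCGTTGCGGCGT-3'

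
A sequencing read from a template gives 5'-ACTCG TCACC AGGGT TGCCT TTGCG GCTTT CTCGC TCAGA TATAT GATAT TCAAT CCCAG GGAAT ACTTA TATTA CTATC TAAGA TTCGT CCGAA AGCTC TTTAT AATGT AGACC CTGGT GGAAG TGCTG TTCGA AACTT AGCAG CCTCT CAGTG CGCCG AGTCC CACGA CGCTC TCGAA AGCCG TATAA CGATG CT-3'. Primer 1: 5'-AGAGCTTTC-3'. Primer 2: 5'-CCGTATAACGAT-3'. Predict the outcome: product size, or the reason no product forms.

Primer 1 (AGAGCTTTC) has reverse complement GAAAGCTCT, which matches the top strand at positions 93–101; primer 1 anneals to the top strand there with its 3' end pointing upstream toward position 93.
Primer 2 (CCGTATAACGAT) matches the top strand directly at positions 183–194; it anneals to the bottom strand with its 3' end pointing downstream toward position 194.
The 3' ends diverge (primer 1 extends toward position 1, primer 2 toward position 197), so the primers never converge on a shared product.

No product — the primers' 3' ends point away from each other.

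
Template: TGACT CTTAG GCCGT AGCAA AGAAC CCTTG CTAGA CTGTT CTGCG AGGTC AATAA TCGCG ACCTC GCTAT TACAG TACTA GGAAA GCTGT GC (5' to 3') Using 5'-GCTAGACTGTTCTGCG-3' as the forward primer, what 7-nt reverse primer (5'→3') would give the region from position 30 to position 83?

The product's 3' end on the top strand is position 83.
The reverse primer anneals to the top strand over positions 77–83, i.e. to ACTAGGA.
Its sequence written 5'→3' is the reverse complement: TCCTAGT.

5'-TCCTAGT-3'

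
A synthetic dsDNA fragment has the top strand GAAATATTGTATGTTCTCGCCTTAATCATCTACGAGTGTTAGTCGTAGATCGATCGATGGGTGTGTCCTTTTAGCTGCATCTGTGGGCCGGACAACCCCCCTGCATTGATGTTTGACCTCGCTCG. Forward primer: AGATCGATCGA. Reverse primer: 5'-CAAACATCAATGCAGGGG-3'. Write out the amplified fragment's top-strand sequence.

The forward primer matches the template at positions 47–57.
Taking the reverse complement of CAAACATCAATGCAGGGG gives CCCCTGCATTGATGTTTG, found at positions 98–115 on the template; the primer anneals here to the top strand with its 3' end pointing upstream.
The product is the template from position 47 through 115 (69 bp).

5'-AGATCGATCGATGGGTGTGTCCTTTTAGCTGCATCTGTGGGCCGGACAACCCCCCTGCATTGATGTTTG-3'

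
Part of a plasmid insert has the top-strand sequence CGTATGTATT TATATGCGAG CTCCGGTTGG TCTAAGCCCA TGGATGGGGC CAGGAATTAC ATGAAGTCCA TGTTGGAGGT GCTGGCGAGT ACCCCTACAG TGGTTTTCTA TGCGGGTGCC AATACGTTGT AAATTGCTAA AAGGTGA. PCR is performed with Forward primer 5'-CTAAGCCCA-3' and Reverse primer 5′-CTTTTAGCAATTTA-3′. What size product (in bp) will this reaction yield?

The forward primer matches the template at positions 32–40.
Reverse complement of the reverse primer: TAAATTGCTAAAAG. This occurs on the top strand at positions 130–143.
Product length = (reverse-primer end) − (forward-primer start) + 1 = 143 − 32 + 1 = 112 bp.

112 bp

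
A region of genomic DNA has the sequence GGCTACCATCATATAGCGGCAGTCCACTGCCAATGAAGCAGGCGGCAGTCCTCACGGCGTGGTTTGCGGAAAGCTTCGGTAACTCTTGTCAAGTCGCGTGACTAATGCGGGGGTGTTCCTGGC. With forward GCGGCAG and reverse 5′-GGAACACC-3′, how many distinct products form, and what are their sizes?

The forward primer GCGGCAG matches the top strand at positions 16–22, 42–48.
The reverse primer's reverse complement is GGTGTTCC, matching at positions 112–119.
Each forward site pairs with the reverse site to give a product ending at position 119: sizes 104, 78 bp.

Two products: 104 bp, 78 bp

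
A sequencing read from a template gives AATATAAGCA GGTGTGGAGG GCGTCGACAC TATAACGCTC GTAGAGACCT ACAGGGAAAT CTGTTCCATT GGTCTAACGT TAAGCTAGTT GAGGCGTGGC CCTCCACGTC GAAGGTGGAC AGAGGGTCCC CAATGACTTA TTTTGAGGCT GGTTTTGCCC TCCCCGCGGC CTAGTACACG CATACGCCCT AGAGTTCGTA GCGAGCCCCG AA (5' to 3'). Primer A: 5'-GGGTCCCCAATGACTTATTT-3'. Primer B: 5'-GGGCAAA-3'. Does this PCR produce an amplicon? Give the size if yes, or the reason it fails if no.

Primer A (GGGTCCCCAATGACTTATTT) matches the top strand at positions 124–143; it acts as a forward primer.
Primer B's reverse complement is TTTGCCC, matching the top strand at positions 154–160; it acts as a reverse primer.
The 3' ends face each other across positions 124–160, giving a 37 bp product.

Yes — a 37 bp product.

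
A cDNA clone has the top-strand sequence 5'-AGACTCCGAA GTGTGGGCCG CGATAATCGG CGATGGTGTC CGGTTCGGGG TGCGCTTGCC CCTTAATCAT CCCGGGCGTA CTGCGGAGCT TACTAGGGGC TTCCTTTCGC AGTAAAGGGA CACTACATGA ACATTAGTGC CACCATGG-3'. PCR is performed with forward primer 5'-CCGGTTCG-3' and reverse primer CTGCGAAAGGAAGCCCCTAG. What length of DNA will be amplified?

Forward primer CCGGTTCG is found on the top strand at positions 40–47.
Taking the reverse complement of CTGCGAAAGGAAGCCCCTAG gives CTAGGGGCTTCCTTTCGCAG, found at positions 93–112 on the template; the primer anneals here to the top strand with its 3' end pointing upstream.
Amplicon spans positions 40–112: 73 bp.

73 bp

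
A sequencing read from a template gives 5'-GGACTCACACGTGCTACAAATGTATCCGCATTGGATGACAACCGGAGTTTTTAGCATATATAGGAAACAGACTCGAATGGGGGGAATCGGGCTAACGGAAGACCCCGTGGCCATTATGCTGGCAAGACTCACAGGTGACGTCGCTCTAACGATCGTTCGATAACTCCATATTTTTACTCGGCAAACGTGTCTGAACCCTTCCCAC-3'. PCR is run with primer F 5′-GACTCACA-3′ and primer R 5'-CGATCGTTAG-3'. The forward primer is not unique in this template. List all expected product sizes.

The forward primer GACTCACA matches the top strand at positions 2–9, 126–133.
The reverse primer's reverse complement is CTAACGATCG, matching at positions 146–155.
Each forward site pairs with the reverse site to give a product ending at position 155: sizes 154, 30 bp.

154 bp, 30 bp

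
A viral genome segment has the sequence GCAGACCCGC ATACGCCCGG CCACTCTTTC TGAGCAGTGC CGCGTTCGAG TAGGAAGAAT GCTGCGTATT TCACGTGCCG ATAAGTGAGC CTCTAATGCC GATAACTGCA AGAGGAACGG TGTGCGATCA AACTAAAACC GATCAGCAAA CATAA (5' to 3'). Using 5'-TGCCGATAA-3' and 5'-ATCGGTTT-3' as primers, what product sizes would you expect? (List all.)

The forward primer TGCCGATAA matches the top strand at positions 76–84, 97–105.
The reverse primer's reverse complement is AAACCGAT, matching at positions 136–143.
Each forward site pairs with the reverse site to give a product ending at position 143: sizes 68, 47 bp.

68 bp, 47 bp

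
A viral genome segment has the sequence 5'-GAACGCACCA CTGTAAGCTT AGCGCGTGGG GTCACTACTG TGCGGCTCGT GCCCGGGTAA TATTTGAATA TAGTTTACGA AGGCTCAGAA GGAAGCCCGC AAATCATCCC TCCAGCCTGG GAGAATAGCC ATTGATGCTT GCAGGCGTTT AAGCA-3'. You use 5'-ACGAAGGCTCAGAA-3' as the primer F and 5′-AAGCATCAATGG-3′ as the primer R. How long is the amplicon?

64 bp

The forward primer matches the template at positions 77–90.
Taking the reverse complement of AAGCATCAATGG gives CCATTGATGCTT, found at positions 129–140 on the template; the primer anneals here to the top strand with its 3' end pointing upstream.
The product runs from position 77 to position 140, so its length is 140 − 77 + 1 = 64 bp.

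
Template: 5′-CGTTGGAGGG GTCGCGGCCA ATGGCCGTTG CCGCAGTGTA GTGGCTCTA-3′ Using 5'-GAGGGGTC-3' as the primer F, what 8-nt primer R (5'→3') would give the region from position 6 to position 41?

5'-CTACACTG-3'

The product's 3' end on the top strand is position 41.
The reverse primer anneals to the top strand over positions 34–41, i.e. to CAGTGTAG.
Its sequence written 5'→3' is the reverse complement: CTACACTG.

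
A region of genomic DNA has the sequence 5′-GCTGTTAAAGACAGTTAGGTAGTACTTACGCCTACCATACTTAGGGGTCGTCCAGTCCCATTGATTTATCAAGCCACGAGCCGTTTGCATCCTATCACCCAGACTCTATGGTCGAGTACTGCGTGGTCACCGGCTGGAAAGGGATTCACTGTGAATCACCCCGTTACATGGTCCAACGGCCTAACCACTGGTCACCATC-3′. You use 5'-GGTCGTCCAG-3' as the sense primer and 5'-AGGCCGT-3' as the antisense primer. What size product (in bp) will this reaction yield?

137 bp

The forward primer matches the template at positions 46–55.
Taking the reverse complement of AGGCCGT gives ACGGCCT, found at positions 176–182 on the template; the primer anneals here to the top strand with its 3' end pointing upstream.
Product length = (reverse-primer end) − (forward-primer start) + 1 = 182 − 46 + 1 = 137 bp.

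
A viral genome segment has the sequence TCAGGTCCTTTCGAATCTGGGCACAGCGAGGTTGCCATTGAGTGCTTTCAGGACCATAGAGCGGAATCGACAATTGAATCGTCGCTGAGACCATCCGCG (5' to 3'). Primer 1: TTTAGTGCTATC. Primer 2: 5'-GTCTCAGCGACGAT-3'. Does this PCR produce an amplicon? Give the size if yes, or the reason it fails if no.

No product — primer 1 has no binding site in the template.

Primer 1 (TTTAGTGCTATC) does not match the top strand, and its reverse complement GATAGCACTAAA does not match either.
With no annealing site for primer 1, no amplification occurs.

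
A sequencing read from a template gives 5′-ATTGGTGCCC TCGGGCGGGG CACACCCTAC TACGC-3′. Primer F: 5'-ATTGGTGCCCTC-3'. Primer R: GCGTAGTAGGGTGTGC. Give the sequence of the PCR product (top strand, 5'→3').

Scanning the template, ATTGGTGCCCTC occurs at positions 1–12; this primer anneals to the bottom strand there with its 3' end pointing downstream.
Taking the reverse complement of GCGTAGTAGGGTGTGC gives GCACACCCTACTACGC, found at positions 20–35 on the template; the primer anneals here to the top strand with its 3' end pointing upstream.
The product is the template from position 1 through 35 (35 bp).

5'-ATTGGTGCCCTCGGGCGGGGCACACCCTACTACGC-3'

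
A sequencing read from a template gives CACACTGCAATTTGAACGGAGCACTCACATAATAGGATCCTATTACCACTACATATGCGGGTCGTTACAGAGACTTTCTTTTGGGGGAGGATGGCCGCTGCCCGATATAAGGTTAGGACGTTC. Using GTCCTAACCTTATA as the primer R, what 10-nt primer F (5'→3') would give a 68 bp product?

5'-CATATGCGGG-3'

The reverse primer's reverse complement TATAAGGTTAGGAC matches the template at positions 106–119, so the product ends at position 119.
A 68 bp product then starts at position 119 − 68 + 1 = 52.
The forward primer is identical to the top strand there: CATATGCGGG.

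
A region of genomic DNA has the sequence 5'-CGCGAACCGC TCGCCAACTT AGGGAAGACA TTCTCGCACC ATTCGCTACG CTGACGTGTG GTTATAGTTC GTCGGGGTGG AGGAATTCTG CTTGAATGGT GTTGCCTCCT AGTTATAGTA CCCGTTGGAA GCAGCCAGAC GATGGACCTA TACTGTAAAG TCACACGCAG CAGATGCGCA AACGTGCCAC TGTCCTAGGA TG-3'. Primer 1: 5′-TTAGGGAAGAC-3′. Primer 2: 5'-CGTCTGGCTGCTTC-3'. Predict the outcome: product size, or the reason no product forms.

Yes — a 123 bp product.

Primer 1 (TTAGGGAAGAC) matches the top strand at positions 19–29; it acts as a forward primer.
Primer 2's reverse complement is GAAGCAGCCAGACG, matching the top strand at positions 128–141; it acts as a reverse primer.
The 3' ends face each other across positions 19–141, giving a 123 bp product.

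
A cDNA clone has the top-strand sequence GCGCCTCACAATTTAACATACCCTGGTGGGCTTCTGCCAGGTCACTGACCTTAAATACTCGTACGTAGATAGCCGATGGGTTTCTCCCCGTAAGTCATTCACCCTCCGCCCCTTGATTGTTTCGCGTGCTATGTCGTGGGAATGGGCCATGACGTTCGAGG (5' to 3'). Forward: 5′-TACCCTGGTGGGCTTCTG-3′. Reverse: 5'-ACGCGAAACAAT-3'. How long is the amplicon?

Forward primer TACCCTGGTGGGCTTCTG is found on the top strand at positions 19–36.
The reverse primer's reverse complement is ATTGTTTCGCGT, which matches the template at positions 116–127.
The product runs from position 19 to position 127, so its length is 127 − 19 + 1 = 109 bp.

109 bp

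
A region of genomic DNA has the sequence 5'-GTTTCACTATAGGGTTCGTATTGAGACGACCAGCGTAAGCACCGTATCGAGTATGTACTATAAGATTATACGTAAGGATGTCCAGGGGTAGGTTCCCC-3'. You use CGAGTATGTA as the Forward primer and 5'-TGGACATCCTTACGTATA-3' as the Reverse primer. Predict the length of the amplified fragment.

37 bp

The forward primer matches the template at positions 48–57.
Reverse complement of the reverse primer: TATACGTAAGGATGTCCA. This occurs on the top strand at positions 67–84.
Amplicon spans positions 48–84: 37 bp.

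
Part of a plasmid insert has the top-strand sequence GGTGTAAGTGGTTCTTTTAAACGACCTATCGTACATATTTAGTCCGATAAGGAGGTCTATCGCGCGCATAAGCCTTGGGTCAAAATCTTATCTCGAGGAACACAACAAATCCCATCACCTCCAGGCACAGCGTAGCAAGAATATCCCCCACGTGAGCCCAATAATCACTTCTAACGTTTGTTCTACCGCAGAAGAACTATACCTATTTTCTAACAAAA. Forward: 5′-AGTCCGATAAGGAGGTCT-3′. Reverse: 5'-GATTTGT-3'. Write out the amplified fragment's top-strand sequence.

Scanning the template, AGTCCGATAAGGAGGTCT occurs at positions 41–58; this primer anneals to the bottom strand there with its 3' end pointing downstream.
Reverse complement of the reverse primer: ACAAATC. This occurs on the top strand at positions 105–111.
The product is the template from position 41 through 111 (71 bp).

5'-AGTCCGATAAGGAGGTCTATCGCGCGCATAAGCCTTGGGTCAAAATCTTATCTCGAGGAACACAACAAATC-3'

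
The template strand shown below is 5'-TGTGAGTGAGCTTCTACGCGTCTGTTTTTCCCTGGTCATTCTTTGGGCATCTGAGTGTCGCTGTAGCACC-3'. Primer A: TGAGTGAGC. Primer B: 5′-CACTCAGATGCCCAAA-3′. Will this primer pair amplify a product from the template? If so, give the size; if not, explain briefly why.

Primer A (TGAGTGAGC) matches the top strand at positions 3–11; it acts as a forward primer.
Primer B's reverse complement is TTTGGGCATCTGAGTG, matching the top strand at positions 42–57; it acts as a reverse primer.
The 3' ends face each other across positions 3–57, giving a 55 bp product.

Yes — a 55 bp product.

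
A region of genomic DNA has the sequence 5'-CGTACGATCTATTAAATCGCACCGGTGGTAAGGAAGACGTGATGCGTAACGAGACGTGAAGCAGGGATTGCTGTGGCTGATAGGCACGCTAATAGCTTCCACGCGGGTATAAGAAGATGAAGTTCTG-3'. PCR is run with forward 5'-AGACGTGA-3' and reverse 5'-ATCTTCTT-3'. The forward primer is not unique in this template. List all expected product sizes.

84 bp, 67 bp

The forward primer AGACGTGA matches the top strand at positions 35–42, 52–59.
The reverse primer's reverse complement is AAGAAGAT, matching at positions 111–118.
Each forward site pairs with the reverse site to give a product ending at position 118: sizes 84, 67 bp.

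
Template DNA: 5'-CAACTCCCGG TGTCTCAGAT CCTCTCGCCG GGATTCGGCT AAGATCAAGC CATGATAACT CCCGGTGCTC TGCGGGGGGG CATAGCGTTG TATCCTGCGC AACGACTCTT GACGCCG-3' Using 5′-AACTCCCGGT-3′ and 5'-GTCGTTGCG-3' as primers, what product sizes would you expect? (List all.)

105 bp, 50 bp

The forward primer AACTCCCGGT matches the top strand at positions 2–11, 57–66.
The reverse primer's reverse complement is CGCAACGAC, matching at positions 98–106.
Each forward site pairs with the reverse site to give a product ending at position 106: sizes 105, 50 bp.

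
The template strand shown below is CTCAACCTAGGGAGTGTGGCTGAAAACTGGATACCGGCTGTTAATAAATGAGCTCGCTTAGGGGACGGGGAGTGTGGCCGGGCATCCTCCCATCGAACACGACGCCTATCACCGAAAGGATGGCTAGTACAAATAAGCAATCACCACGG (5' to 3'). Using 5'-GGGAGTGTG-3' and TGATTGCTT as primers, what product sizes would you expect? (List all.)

The forward primer GGGAGTGTG matches the top strand at positions 10–18, 68–76.
The reverse primer's reverse complement is AAGCAATCA, matching at positions 135–143.
Each forward site pairs with the reverse site to give a product ending at position 143: sizes 134, 76 bp.

134 bp, 76 bp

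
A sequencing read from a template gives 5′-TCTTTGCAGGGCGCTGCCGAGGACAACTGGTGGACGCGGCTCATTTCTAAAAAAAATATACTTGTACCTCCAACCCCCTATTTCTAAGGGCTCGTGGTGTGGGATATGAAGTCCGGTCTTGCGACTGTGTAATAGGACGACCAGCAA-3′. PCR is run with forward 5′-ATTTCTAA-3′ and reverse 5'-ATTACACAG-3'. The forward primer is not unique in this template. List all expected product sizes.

91 bp, 54 bp

The forward primer ATTTCTAA matches the top strand at positions 43–50, 80–87.
The reverse primer's reverse complement is CTGTGTAAT, matching at positions 125–133.
Each forward site pairs with the reverse site to give a product ending at position 133: sizes 91, 54 bp.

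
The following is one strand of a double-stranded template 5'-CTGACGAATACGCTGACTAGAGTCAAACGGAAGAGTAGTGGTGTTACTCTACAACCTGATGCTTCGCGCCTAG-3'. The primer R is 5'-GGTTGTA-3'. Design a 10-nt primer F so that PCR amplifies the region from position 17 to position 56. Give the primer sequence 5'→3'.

5'-CTAGAGTCAA-3'

The reverse primer's reverse complement TACAACC matches the template at positions 50–56; the product starts at position 17.
The forward primer is identical to the top strand over positions 17–26: CTAGAGTCAA.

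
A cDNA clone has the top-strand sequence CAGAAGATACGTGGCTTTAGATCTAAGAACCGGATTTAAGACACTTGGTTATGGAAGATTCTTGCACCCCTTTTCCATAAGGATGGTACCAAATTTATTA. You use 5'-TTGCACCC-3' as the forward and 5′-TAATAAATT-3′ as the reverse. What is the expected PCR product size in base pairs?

39 bp

Forward primer TTGCACCC is found on the top strand at positions 62–69.
The reverse primer's reverse complement is AATTTATTA, which matches the template at positions 92–100.
Amplicon spans positions 62–100: 39 bp.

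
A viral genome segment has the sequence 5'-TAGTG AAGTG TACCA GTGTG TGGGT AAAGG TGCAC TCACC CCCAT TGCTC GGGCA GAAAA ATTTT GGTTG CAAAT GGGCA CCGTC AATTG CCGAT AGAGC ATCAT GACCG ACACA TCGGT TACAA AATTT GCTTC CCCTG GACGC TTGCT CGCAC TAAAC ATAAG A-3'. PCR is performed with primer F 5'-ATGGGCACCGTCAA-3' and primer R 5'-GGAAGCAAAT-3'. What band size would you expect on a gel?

63 bp

Forward primer ATGGGCACCGTCAA is found on the top strand at positions 74–87.
The reverse primer's reverse complement is ATTTGCTTCC, which matches the template at positions 127–136.
Product length = (reverse-primer end) − (forward-primer start) + 1 = 136 − 74 + 1 = 63 bp.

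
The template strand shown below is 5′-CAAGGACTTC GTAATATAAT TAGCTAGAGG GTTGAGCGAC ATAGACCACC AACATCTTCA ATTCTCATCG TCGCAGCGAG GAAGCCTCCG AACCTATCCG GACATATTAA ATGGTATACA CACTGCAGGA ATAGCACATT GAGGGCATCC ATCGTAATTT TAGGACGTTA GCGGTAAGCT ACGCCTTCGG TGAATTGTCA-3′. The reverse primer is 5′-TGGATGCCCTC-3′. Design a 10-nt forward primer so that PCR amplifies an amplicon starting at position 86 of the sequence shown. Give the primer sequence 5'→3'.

5'-CTCCGAACCT-3'

The reverse primer's reverse complement GAGGGCATCCA matches the template at positions 141–151; the product starts at position 86.
The forward primer is identical to the top strand over positions 86–95: CTCCGAACCT.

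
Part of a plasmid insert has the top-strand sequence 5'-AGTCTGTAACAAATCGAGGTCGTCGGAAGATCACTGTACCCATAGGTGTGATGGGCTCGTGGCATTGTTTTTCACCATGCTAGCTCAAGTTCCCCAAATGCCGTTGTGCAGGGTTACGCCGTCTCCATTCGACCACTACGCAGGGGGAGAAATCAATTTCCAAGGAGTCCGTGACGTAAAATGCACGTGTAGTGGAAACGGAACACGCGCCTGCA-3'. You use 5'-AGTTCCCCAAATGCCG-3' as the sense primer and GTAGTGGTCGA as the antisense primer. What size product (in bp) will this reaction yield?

The forward primer matches the template at positions 88–103.
The reverse primer's reverse complement is TCGACCACTAC, which matches the template at positions 129–139.
Product length = (reverse-primer end) − (forward-primer start) + 1 = 139 − 88 + 1 = 52 bp.

52 bp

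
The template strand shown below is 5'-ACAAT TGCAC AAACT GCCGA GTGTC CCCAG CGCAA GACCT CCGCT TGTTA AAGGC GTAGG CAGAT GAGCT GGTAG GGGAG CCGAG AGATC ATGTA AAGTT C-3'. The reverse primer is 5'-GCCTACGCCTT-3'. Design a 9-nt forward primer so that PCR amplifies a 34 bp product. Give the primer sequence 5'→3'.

5'-CAGCGCAAG-3'

The reverse primer's reverse complement AAGGCGTAGGC matches the template at positions 51–61, so the product ends at position 61.
A 34 bp product then starts at position 61 − 34 + 1 = 28.
The forward primer is identical to the top strand there: CAGCGCAAG.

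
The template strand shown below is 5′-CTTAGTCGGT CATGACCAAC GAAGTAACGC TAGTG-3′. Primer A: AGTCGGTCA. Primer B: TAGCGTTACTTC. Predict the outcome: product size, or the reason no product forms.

Primer A (AGTCGGTCA) matches the top strand at positions 4–12; it acts as a forward primer.
Primer B's reverse complement is GAAGTAACGCTA, matching the top strand at positions 21–32; it acts as a reverse primer.
The 3' ends face each other across positions 4–32, giving a 29 bp product.

Yes — a 29 bp product.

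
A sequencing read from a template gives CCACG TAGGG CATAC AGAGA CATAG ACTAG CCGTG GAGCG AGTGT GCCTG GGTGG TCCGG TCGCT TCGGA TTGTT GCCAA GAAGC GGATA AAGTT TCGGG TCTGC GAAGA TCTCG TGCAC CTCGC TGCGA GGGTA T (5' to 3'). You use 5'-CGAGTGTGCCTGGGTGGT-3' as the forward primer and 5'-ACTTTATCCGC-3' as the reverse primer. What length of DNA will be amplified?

Forward primer CGAGTGTGCCTGGGTGGT is found on the top strand at positions 39–56.
Reverse complement of the reverse primer: GCGGATAAAGT. This occurs on the top strand at positions 84–94.
The product runs from position 39 to position 94, so its length is 94 − 39 + 1 = 56 bp.

56 bp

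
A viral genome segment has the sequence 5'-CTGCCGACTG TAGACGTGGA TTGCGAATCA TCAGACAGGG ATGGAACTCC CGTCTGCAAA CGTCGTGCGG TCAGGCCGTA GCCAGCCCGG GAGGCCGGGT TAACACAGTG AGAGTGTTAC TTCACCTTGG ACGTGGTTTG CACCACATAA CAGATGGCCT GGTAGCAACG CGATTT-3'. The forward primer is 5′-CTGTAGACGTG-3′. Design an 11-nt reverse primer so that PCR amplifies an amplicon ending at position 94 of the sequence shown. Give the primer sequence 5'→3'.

The forward primer binds at positions 8–18; the product's 3' end on the top strand is position 94.
The reverse primer anneals to the top strand over positions 84–94, i.e. to AGCCCGGGAGG.
Its sequence written 5'→3' is the reverse complement: CCTCCCGGGCT.

5'-CCTCCCGGGCT-3'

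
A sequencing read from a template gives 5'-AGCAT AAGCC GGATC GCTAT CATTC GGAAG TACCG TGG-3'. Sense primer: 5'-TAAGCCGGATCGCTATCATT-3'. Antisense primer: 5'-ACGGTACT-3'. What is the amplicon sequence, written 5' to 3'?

The forward primer matches the template at positions 5–24.
The reverse primer's reverse complement is AGTACCGT, which matches the template at positions 29–36.
The product is the template from position 5 through 36 (32 bp).

5'-TAAGCCGGATCGCTATCATTCGGAAGTACCGT-3'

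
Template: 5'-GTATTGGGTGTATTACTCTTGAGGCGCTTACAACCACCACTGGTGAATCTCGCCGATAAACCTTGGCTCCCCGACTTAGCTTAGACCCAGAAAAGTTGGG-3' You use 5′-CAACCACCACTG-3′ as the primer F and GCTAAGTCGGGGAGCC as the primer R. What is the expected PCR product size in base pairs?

The forward primer matches the template at positions 31–42.
Taking the reverse complement of GCTAAGTCGGGGAGCC gives GGCTCCCCGACTTAGC, found at positions 65–80 on the template; the primer anneals here to the top strand with its 3' end pointing upstream.
The product runs from position 31 to position 80, so its length is 80 − 31 + 1 = 50 bp.

50 bp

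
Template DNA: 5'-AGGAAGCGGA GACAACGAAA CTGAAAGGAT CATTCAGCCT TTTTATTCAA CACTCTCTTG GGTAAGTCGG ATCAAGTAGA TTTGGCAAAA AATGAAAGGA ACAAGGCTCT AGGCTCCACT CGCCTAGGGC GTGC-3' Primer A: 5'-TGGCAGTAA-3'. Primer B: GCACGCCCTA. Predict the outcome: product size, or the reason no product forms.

No product — primer A has no binding site in the template.

Primer A (TGGCAGTAA) does not match the top strand, and its reverse complement TTACTGCCA does not match either.
With no annealing site for primer A, no amplification occurs.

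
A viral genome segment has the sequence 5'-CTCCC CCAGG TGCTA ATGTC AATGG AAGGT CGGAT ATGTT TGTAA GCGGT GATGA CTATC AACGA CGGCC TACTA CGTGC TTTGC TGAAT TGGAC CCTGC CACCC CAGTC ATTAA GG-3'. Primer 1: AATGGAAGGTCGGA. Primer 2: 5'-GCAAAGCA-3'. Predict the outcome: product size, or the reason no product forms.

Primer 1 (AATGGAAGGTCGGA) matches the top strand at positions 21–34; it acts as a forward primer.
Primer 2's reverse complement is TGCTTTGC, matching the top strand at positions 78–85; it acts as a reverse primer.
The 3' ends face each other across positions 21–85, giving a 65 bp product.

Yes — a 65 bp product.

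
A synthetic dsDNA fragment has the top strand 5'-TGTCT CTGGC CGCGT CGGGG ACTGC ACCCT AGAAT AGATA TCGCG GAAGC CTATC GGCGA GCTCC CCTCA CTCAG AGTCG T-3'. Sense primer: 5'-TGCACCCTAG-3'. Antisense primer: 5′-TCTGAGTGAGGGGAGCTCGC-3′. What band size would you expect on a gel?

54 bp

The forward primer matches the template at positions 23–32.
Reverse complement of the reverse primer: GCGAGCTCCCCTCACTCAGA. This occurs on the top strand at positions 57–76.
The product runs from position 23 to position 76, so its length is 76 − 23 + 1 = 54 bp.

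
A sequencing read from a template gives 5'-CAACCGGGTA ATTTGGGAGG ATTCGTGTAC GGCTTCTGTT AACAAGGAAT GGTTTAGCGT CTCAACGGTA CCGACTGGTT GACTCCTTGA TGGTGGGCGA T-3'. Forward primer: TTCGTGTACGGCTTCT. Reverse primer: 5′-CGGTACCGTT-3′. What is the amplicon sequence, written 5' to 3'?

5'-TTCGTGTACGGCTTCTGTTAACAAGGAATGGTTTAGCGTCTCAACGGTACCG-3'

The forward primer matches the template at positions 22–37.
Taking the reverse complement of CGGTACCGTT gives AACGGTACCG, found at positions 64–73 on the template; the primer anneals here to the top strand with its 3' end pointing upstream.
The product is the template from position 22 through 73 (52 bp).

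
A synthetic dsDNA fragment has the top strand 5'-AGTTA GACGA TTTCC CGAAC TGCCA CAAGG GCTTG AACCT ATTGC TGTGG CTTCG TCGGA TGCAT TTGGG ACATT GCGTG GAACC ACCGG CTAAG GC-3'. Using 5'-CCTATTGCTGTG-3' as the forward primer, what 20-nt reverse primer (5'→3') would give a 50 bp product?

The forward primer binds at positions 38–49, so a 50 bp product ends at position 38 + 50 − 1 = 87.
The reverse primer anneals to the top strand over positions 68–87, i.e. to GGGACATTGCGTGGAACCAC.
Its sequence written 5'→3' is the reverse complement: GTGGTTCCACGCAATGTCCC.

5'-GTGGTTCCACGCAATGTCCC-3'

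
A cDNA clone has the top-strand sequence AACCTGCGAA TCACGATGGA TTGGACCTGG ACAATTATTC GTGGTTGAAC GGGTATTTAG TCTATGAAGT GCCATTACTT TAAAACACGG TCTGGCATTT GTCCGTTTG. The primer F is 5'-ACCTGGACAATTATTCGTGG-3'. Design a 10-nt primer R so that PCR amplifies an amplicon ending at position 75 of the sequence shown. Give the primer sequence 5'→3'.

5'-ATGGCACTTC-3'

The forward primer binds at positions 25–44; the product's 3' end on the top strand is position 75.
The reverse primer anneals to the top strand over positions 66–75, i.e. to GAAGTGCCAT.
Its sequence written 5'→3' is the reverse complement: ATGGCACTTC.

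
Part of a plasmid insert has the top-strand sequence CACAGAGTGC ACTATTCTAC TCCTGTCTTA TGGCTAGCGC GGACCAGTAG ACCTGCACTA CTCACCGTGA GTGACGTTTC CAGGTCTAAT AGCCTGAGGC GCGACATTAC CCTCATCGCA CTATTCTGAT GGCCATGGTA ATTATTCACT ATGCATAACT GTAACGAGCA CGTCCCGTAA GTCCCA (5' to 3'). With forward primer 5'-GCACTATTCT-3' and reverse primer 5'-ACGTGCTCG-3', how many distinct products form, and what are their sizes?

Two products: 165 bp, 56 bp

The forward primer GCACTATTCT matches the top strand at positions 9–18, 118–127.
The reverse primer's reverse complement is CGAGCACGT, matching at positions 165–173.
Each forward site pairs with the reverse site to give a product ending at position 173: sizes 165, 56 bp.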